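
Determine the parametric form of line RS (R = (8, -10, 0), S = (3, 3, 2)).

Direction vector d = S - R = (3 - 8, 3 + 10, 2 + 0) = (-5, 13, 2)
Parametric form r = R + t·d:
x = 8 - 5t, y = -10 + 13t, z = 0 + 2t

x = 8 - 5t, y = -10 + 13t, z = 0 + 2t


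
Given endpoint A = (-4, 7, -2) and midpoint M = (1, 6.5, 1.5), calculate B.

B = 2M - A
  = (2·1 - (-4), 2·6.5 - 7, 2·1.5 - (-2))
  = (2 + 4, 13 - 7, 3 + 2)
  = (6, 6, 5)

(6, 6, 5)


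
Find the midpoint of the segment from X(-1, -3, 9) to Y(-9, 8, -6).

M = ((x₁+x₂)/2, (y₁+y₂)/2, (z₁+z₂)/2)
  = ((-1 - 9)/2, (-3 + 8)/2, (9 - 6)/2)
  = (-10/2, 5/2, 3/2)
  = (-5, 2.5, 1.5)

(-5, 2.5, 1.5)


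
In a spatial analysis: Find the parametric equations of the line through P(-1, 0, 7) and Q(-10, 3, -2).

Direction vector d = Q - P = (-10 + 1, 3 + 0, -2 - 7) = (-9, 3, -9)
Parametric form r = P + t·d:
x = -1 - 9t, y = 0 + 3t, z = 7 - 9t

x = -1 - 9t, y = 0 + 3t, z = 7 - 9t


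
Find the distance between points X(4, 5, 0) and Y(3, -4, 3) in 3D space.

d = √[(x₂-x₁)² + (y₂-y₁)² + (z₂-z₁)²]
  = √[(-1)² + (-9)² + 3²]
  = √[1 + 81 + 9]
  = √91
  ≈ 9.539

9.539


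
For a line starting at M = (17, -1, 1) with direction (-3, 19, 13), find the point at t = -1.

P(t) = M + t·d
  = (17 + (-3)·(-1), -1 + 19·(-1), 1 + 13·(-1))
  = (17 + 3, -1 - 19, 1 - 13)
  = (20, -20, -12)

(20, -20, -12)


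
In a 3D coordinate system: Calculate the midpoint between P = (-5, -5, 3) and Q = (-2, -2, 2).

M = ((x₁+x₂)/2, (y₁+y₂)/2, (z₁+z₂)/2)
  = ((-5 - 2)/2, (-5 - 2)/2, (3 + 2)/2)
  = (-7/2, -7/2, 5/2)
  = (-3.5, -3.5, 2.5)

(-3.5, -3.5, 2.5)


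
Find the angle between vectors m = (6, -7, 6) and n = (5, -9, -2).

m·n = 6·5 + (-7)·(-9) + 6·(-2) = 30 + 63 - 12 = 81
|m| = √(6² + (-7)² + 6²) = √121 ≈ 11
|n| = √(5² + (-9)² + (-2)²) = √110 ≈ 10.49
cos θ = (m·n)/(|m||n|) = 81/(11·10.49) ≈ 0.7021
θ = arccos(0.7021) ≈ 45.4°

45.4°


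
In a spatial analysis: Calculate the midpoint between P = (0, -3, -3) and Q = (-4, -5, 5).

M = ((x₁+x₂)/2, (y₁+y₂)/2, (z₁+z₂)/2)
  = ((0 - 4)/2, (-3 - 5)/2, (-3 + 5)/2)
  = (-4/2, -8/2, 2/2)
  = (-2, -4, 1)

(-2, -4, 1)


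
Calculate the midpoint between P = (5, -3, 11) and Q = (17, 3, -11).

M = ((x₁+x₂)/2, (y₁+y₂)/2, (z₁+z₂)/2)
  = ((5 + 17)/2, (-3 + 3)/2, (11 - 11)/2)
  = (22/2, 0/2, 0/2)
  = (11, 0, 0)

(11, 0, 0)


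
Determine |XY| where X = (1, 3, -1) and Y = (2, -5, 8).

d = √[(x₂-x₁)² + (y₂-y₁)² + (z₂-z₁)²]
  = √[1² + (-8)² + 9²]
  = √[1 + 64 + 81]
  = √146
  ≈ 12.08

12.08


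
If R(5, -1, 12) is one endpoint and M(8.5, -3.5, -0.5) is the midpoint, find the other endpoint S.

S = 2M - R
  = (2·8.5 - 5, 2·(-3.5) - (-1), 2·(-0.5) - 12)
  = (17 - 5, -7 + 1, -1 - 12)
  = (12, -6, -13)

(12, -6, -13)


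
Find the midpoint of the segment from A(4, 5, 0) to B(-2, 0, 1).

M = ((x₁+x₂)/2, (y₁+y₂)/2, (z₁+z₂)/2)
  = ((4 - 2)/2, (5 + 0)/2, (0 + 1)/2)
  = (2/2, 5/2, 1/2)
  = (1, 2.5, 0.5)

(1, 2.5, 0.5)


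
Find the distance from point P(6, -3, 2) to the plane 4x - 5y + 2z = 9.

distance = |a·x₀ + b·y₀ + c·z₀ - d| / √(a² + b² + c²)
  = |4·6 + (-5)·(-3) + 2·2 - 9| / √(4² + (-5)² + 2²)
  = |24 + 15 + 4 - 9| / √(16 + 25 + 4)
  = |34| / √45
  = 34 / 6.708
  ≈ 5.068

5.068


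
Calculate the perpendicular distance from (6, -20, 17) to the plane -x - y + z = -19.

distance = |a·x₀ + b·y₀ + c·z₀ - d| / √(a² + b² + c²)
  = |(-1)·6 + (-1)·(-20) + 1·17 - (-19)| / √((-1)² + (-1)² + 1²)
  = |-6 + 20 + 17 + 19| / √(1 + 1 + 1)
  = |50| / √3
  = 50 / 1.732
  ≈ 28.87

28.87


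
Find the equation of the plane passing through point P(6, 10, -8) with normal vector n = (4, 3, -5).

The plane through P with normal n = (a, b, c) satisfies n·(r - P) = 0,
i.e. ax + by + cz = a·x₀ + b·y₀ + c·z₀.
d = 4·6 + 3·10 + (-5)·(-8)
  = 24 + 30 + 40
  = 94
Equation: 4x + 3y - 5z = 94

4x + 3y - 5z = 94


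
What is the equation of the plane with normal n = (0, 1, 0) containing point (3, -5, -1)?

The plane through P with normal n = (a, b, c) satisfies n·(r - P) = 0,
i.e. ax + by + cz = a·x₀ + b·y₀ + c·z₀.
d = 0·3 + 1·(-5) + 0·(-1)
  = 0 - 5 + 0
  = -5
Equation: y = -5

y = -5


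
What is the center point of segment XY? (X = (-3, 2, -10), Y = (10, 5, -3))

M = ((x₁+x₂)/2, (y₁+y₂)/2, (z₁+z₂)/2)
  = ((-3 + 10)/2, (2 + 5)/2, (-10 - 3)/2)
  = (7/2, 7/2, -13/2)
  = (3.5, 3.5, -6.5)

(3.5, 3.5, -6.5)


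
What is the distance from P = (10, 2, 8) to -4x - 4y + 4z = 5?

distance = |a·x₀ + b·y₀ + c·z₀ - d| / √(a² + b² + c²)
  = |(-4)·10 + (-4)·2 + 4·8 - 5| / √((-4)² + (-4)² + 4²)
  = |-40 - 8 + 32 - 5| / √(16 + 16 + 16)
  = |-21| / √48
  = 21 / 6.928
  ≈ 3.031

3.031


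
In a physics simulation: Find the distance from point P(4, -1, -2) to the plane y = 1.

distance = |a·x₀ + b·y₀ + c·z₀ - d| / √(a² + b² + c²)
  = |0·4 + 1·(-1) + 0·(-2) - 1| / √(0² + 1² + 0²)
  = |0 - 1 + 0 - 1| / √(0 + 1 + 0)
  = |-2| / √1
  = 2 / 1
  ≈ 2

2


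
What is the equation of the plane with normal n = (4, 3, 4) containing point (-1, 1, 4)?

The plane through P with normal n = (a, b, c) satisfies n·(r - P) = 0,
i.e. ax + by + cz = a·x₀ + b·y₀ + c·z₀.
d = 4·(-1) + 3·1 + 4·4
  = -4 + 3 + 16
  = 15
Equation: 4x + 3y + 4z = 15

4x + 3y + 4z = 15


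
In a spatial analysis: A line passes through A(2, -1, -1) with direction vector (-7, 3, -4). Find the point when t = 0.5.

P(t) = A + t·d
  = (2 + (-7)·0.5, -1 + 3·0.5, -1 + (-4)·0.5)
  = (2 - 3.5, -1 + 1.5, -1 - 2)
  = (-1.5, 0.5, -3)

(-1.5, 0.5, -3)


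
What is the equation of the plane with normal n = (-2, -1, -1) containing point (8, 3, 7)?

The plane through P with normal n = (a, b, c) satisfies n·(r - P) = 0,
i.e. ax + by + cz = a·x₀ + b·y₀ + c·z₀.
d = (-2)·8 + (-1)·3 + (-1)·7
  = -16 - 3 - 7
  = -26
Equation: -2x - y - z = -26

-2x - y - z = -26


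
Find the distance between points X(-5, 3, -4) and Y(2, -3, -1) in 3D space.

d = √[(x₂-x₁)² + (y₂-y₁)² + (z₂-z₁)²]
  = √[7² + (-6)² + 3²]
  = √[49 + 36 + 9]
  = √94
  ≈ 9.695

9.695


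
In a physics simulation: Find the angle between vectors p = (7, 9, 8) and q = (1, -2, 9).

p·q = 7·1 + 9·(-2) + 8·9 = 7 - 18 + 72 = 61
|p| = √(7² + 9² + 8²) = √194 ≈ 13.93
|q| = √(1² + (-2)² + 9²) = √86 ≈ 9.274
cos θ = (p·q)/(|p||q|) = 61/(13.93·9.274) ≈ 0.4723
θ = arccos(0.4723) ≈ 61.82°

61.82°


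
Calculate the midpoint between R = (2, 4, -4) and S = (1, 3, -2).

M = ((x₁+x₂)/2, (y₁+y₂)/2, (z₁+z₂)/2)
  = ((2 + 1)/2, (4 + 3)/2, (-4 - 2)/2)
  = (3/2, 7/2, -6/2)
  = (1.5, 3.5, -3)

(1.5, 3.5, -3)


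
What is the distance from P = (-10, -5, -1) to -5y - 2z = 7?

distance = |a·x₀ + b·y₀ + c·z₀ - d| / √(a² + b² + c²)
  = |0·(-10) + (-5)·(-5) + (-2)·(-1) - 7| / √(0² + (-5)² + (-2)²)
  = |0 + 25 + 2 - 7| / √(0 + 25 + 4)
  = |20| / √29
  = 20 / 5.385
  ≈ 3.714

3.714


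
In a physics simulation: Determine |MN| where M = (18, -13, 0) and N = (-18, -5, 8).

d = √[(x₂-x₁)² + (y₂-y₁)² + (z₂-z₁)²]
  = √[(-36)² + 8² + 8²]
  = √[1296 + 64 + 64]
  = √1424
  ≈ 37.74

37.74


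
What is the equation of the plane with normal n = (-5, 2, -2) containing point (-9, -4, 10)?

The plane through P with normal n = (a, b, c) satisfies n·(r - P) = 0,
i.e. ax + by + cz = a·x₀ + b·y₀ + c·z₀.
d = (-5)·(-9) + 2·(-4) + (-2)·10
  = 45 - 8 - 20
  = 17
Equation: -5x + 2y - 2z = 17

-5x + 2y - 2z = 17


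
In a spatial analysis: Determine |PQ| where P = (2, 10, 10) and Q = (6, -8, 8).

d = √[(x₂-x₁)² + (y₂-y₁)² + (z₂-z₁)²]
  = √[4² + (-18)² + (-2)²]
  = √[16 + 324 + 4]
  = √344
  ≈ 18.55

18.55


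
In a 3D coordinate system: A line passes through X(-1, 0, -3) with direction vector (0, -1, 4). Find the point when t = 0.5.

P(t) = X + t·d
  = (-1 + 0·0.5, 0 + (-1)·0.5, -3 + 4·0.5)
  = (-1 + 0, 0 - 0.5, -3 + 2)
  = (-1, -0.5, -1)

(-1, -0.5, -1)


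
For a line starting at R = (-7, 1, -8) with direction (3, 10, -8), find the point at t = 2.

P(t) = R + t·d
  = (-7 + 3·2, 1 + 10·2, -8 + (-8)·2)
  = (-7 + 6, 1 + 20, -8 - 16)
  = (-1, 21, -24)

(-1, 21, -24)


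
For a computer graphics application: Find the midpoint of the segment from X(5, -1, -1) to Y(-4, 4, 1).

M = ((x₁+x₂)/2, (y₁+y₂)/2, (z₁+z₂)/2)
  = ((5 - 4)/2, (-1 + 4)/2, (-1 + 1)/2)
  = (1/2, 3/2, 0/2)
  = (0.5, 1.5, 0)

(0.5, 1.5, 0)


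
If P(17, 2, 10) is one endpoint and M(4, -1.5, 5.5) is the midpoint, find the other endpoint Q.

Q = 2M - P
  = (2·4 - 17, 2·(-1.5) - 2, 2·5.5 - 10)
  = (8 - 17, -3 - 2, 11 - 10)
  = (-9, -5, 1)

(-9, -5, 1)


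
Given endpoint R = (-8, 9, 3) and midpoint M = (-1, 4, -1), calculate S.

S = 2M - R
  = (2·(-1) - (-8), 2·4 - 9, 2·(-1) - 3)
  = (-2 + 8, 8 - 9, -2 - 3)
  = (6, -1, -5)

(6, -1, -5)


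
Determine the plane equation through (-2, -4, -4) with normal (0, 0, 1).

The plane through P with normal n = (a, b, c) satisfies n·(r - P) = 0,
i.e. ax + by + cz = a·x₀ + b·y₀ + c·z₀.
d = 0·(-2) + 0·(-4) + 1·(-4)
  = 0 + 0 - 4
  = -4
Equation: z = -4

z = -4


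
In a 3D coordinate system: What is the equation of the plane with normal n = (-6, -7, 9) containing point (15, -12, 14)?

The plane through P with normal n = (a, b, c) satisfies n·(r - P) = 0,
i.e. ax + by + cz = a·x₀ + b·y₀ + c·z₀.
d = (-6)·15 + (-7)·(-12) + 9·14
  = -90 + 84 + 126
  = 120
Equation: -6x - 7y + 9z = 120

-6x - 7y + 9z = 120


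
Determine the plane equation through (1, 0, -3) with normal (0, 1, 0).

The plane through P with normal n = (a, b, c) satisfies n·(r - P) = 0,
i.e. ax + by + cz = a·x₀ + b·y₀ + c·z₀.
d = 0·1 + 1·0 + 0·(-3)
  = 0 + 0 + 0
  = 0
Equation: y = 0

y = 0


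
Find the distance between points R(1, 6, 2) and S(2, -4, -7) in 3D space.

d = √[(x₂-x₁)² + (y₂-y₁)² + (z₂-z₁)²]
  = √[1² + (-10)² + (-9)²]
  = √[1 + 100 + 81]
  = √182
  ≈ 13.49

13.49


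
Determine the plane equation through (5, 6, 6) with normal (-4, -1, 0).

The plane through P with normal n = (a, b, c) satisfies n·(r - P) = 0,
i.e. ax + by + cz = a·x₀ + b·y₀ + c·z₀.
d = (-4)·5 + (-1)·6 + 0·6
  = -20 - 6 + 0
  = -26
Equation: -4x - y = -26

-4x - y = -26


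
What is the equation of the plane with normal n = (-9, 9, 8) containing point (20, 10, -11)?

The plane through P with normal n = (a, b, c) satisfies n·(r - P) = 0,
i.e. ax + by + cz = a·x₀ + b·y₀ + c·z₀.
d = (-9)·20 + 9·10 + 8·(-11)
  = -180 + 90 - 88
  = -178
Equation: -9x + 9y + 8z = -178

-9x + 9y + 8z = -178


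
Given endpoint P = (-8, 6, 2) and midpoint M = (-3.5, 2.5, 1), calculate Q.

Q = 2M - P
  = (2·(-3.5) - (-8), 2·2.5 - 6, 2·1 - 2)
  = (-7 + 8, 5 - 6, 2 - 2)
  = (1, -1, 0)

(1, -1, 0)


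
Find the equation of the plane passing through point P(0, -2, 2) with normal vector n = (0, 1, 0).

The plane through P with normal n = (a, b, c) satisfies n·(r - P) = 0,
i.e. ax + by + cz = a·x₀ + b·y₀ + c·z₀.
d = 0·0 + 1·(-2) + 0·2
  = 0 - 2 + 0
  = -2
Equation: y = -2

y = -2


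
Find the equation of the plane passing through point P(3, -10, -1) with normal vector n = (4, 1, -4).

The plane through P with normal n = (a, b, c) satisfies n·(r - P) = 0,
i.e. ax + by + cz = a·x₀ + b·y₀ + c·z₀.
d = 4·3 + 1·(-10) + (-4)·(-1)
  = 12 - 10 + 4
  = 6
Equation: 4x + y - 4z = 6

4x + y - 4z = 6


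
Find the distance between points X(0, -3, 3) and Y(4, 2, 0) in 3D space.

d = √[(x₂-x₁)² + (y₂-y₁)² + (z₂-z₁)²]
  = √[4² + 5² + (-3)²]
  = √[16 + 25 + 9]
  = √50
  ≈ 7.071

7.071


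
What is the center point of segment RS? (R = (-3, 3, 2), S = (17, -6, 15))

M = ((x₁+x₂)/2, (y₁+y₂)/2, (z₁+z₂)/2)
  = ((-3 + 17)/2, (3 - 6)/2, (2 + 15)/2)
  = (14/2, -3/2, 17/2)
  = (7, -1.5, 8.5)

(7, -1.5, 8.5)


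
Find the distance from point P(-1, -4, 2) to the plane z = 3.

distance = |a·x₀ + b·y₀ + c·z₀ - d| / √(a² + b² + c²)
  = |0·(-1) + 0·(-4) + 1·2 - 3| / √(0² + 0² + 1²)
  = |0 + 0 + 2 - 3| / √(0 + 0 + 1)
  = |-1| / √1
  = 1 / 1
  ≈ 1

1


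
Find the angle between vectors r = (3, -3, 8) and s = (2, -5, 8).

r·s = 3·2 + (-3)·(-5) + 8·8 = 6 + 15 + 64 = 85
|r| = √(3² + (-3)² + 8²) = √82 ≈ 9.055
|s| = √(2² + (-5)² + 8²) = √93 ≈ 9.644
cos θ = (r·s)/(|r||s|) = 85/(9.055·9.644) ≈ 0.9734
θ = arccos(0.9734) ≈ 13.26°

13.26°


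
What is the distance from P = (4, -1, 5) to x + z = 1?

distance = |a·x₀ + b·y₀ + c·z₀ - d| / √(a² + b² + c²)
  = |1·4 + 0·(-1) + 1·5 - 1| / √(1² + 0² + 1²)
  = |4 + 0 + 5 - 1| / √(1 + 0 + 1)
  = |8| / √2
  = 8 / 1.414
  ≈ 5.657

5.657


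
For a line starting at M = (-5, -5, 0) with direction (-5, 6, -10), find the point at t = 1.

P(t) = M + t·d
  = (-5 + (-5)·1, -5 + 6·1, 0 + (-10)·1)
  = (-5 - 5, -5 + 6, 0 - 10)
  = (-10, 1, -10)

(-10, 1, -10)


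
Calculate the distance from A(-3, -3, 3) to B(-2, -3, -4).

d = √[(x₂-x₁)² + (y₂-y₁)² + (z₂-z₁)²]
  = √[1² + 0² + (-7)²]
  = √[1 + 0 + 49]
  = √50
  ≈ 7.071

7.071


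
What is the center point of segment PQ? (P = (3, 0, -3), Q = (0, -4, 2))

M = ((x₁+x₂)/2, (y₁+y₂)/2, (z₁+z₂)/2)
  = ((3 + 0)/2, (0 - 4)/2, (-3 + 2)/2)
  = (3/2, -4/2, -1/2)
  = (1.5, -2, -0.5)

(1.5, -2, -0.5)


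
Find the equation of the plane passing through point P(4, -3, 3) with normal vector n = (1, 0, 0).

The plane through P with normal n = (a, b, c) satisfies n·(r - P) = 0,
i.e. ax + by + cz = a·x₀ + b·y₀ + c·z₀.
d = 1·4 + 0·(-3) + 0·3
  = 4 + 0 + 0
  = 4
Equation: x = 4

x = 4


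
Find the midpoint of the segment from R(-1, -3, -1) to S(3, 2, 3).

M = ((x₁+x₂)/2, (y₁+y₂)/2, (z₁+z₂)/2)
  = ((-1 + 3)/2, (-3 + 2)/2, (-1 + 3)/2)
  = (2/2, -1/2, 2/2)
  = (1, -0.5, 1)

(1, -0.5, 1)


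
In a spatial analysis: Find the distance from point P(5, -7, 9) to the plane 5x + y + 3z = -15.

distance = |a·x₀ + b·y₀ + c·z₀ - d| / √(a² + b² + c²)
  = |5·5 + 1·(-7) + 3·9 - (-15)| / √(5² + 1² + 3²)
  = |25 - 7 + 27 + 15| / √(25 + 1 + 9)
  = |60| / √35
  = 60 / 5.916
  ≈ 10.14

10.14


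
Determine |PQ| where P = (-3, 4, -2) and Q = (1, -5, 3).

d = √[(x₂-x₁)² + (y₂-y₁)² + (z₂-z₁)²]
  = √[4² + (-9)² + 5²]
  = √[16 + 81 + 25]
  = √122
  ≈ 11.05

11.05


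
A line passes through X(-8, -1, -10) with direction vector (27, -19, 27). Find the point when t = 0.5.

P(t) = X + t·d
  = (-8 + 27·0.5, -1 + (-19)·0.5, -10 + 27·0.5)
  = (-8 + 13.5, -1 - 9.5, -10 + 13.5)
  = (5.5, -10.5, 3.5)

(5.5, -10.5, 3.5)


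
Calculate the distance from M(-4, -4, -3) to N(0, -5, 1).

d = √[(x₂-x₁)² + (y₂-y₁)² + (z₂-z₁)²]
  = √[4² + (-1)² + 4²]
  = √[16 + 1 + 16]
  = √33
  ≈ 5.745

5.745


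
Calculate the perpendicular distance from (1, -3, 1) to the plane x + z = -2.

distance = |a·x₀ + b·y₀ + c·z₀ - d| / √(a² + b² + c²)
  = |1·1 + 0·(-3) + 1·1 - (-2)| / √(1² + 0² + 1²)
  = |1 + 0 + 1 + 2| / √(1 + 0 + 1)
  = |4| / √2
  = 4 / 1.414
  ≈ 2.828

2.828


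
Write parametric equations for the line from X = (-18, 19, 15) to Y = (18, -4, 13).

Direction vector d = Y - X = (18 + 18, -4 - 19, 13 - 15) = (36, -23, -2)
Parametric form r = X + t·d:
x = -18 + 36t, y = 19 - 23t, z = 15 - 2t

x = -18 + 36t, y = 19 - 23t, z = 15 - 2t


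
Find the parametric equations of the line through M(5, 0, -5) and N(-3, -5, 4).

Direction vector d = N - M = (-3 - 5, -5 + 0, 4 + 5) = (-8, -5, 9)
Parametric form r = M + t·d:
x = 5 - 8t, y = 0 - 5t, z = -5 + 9t

x = 5 - 8t, y = 0 - 5t, z = -5 + 9t


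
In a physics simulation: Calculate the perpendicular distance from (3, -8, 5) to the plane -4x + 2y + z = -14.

distance = |a·x₀ + b·y₀ + c·z₀ - d| / √(a² + b² + c²)
  = |(-4)·3 + 2·(-8) + 1·5 - (-14)| / √((-4)² + 2² + 1²)
  = |-12 - 16 + 5 + 14| / √(16 + 4 + 1)
  = |-9| / √21
  = 9 / 4.583
  ≈ 1.964

1.964


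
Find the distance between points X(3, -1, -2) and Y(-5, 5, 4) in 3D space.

d = √[(x₂-x₁)² + (y₂-y₁)² + (z₂-z₁)²]
  = √[(-8)² + 6² + 6²]
  = √[64 + 36 + 36]
  = √136
  ≈ 11.66

11.66


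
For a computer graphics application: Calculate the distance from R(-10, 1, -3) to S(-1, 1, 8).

d = √[(x₂-x₁)² + (y₂-y₁)² + (z₂-z₁)²]
  = √[9² + 0² + 11²]
  = √[81 + 0 + 121]
  = √202
  ≈ 14.21

14.21


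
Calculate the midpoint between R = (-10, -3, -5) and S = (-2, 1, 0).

M = ((x₁+x₂)/2, (y₁+y₂)/2, (z₁+z₂)/2)
  = ((-10 - 2)/2, (-3 + 1)/2, (-5 + 0)/2)
  = (-12/2, -2/2, -5/2)
  = (-6, -1, -2.5)

(-6, -1, -2.5)


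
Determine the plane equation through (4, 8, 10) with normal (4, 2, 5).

The plane through P with normal n = (a, b, c) satisfies n·(r - P) = 0,
i.e. ax + by + cz = a·x₀ + b·y₀ + c·z₀.
d = 4·4 + 2·8 + 5·10
  = 16 + 16 + 50
  = 82
Equation: 4x + 2y + 5z = 82

4x + 2y + 5z = 82


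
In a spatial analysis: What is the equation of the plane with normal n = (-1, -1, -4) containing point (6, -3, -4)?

The plane through P with normal n = (a, b, c) satisfies n·(r - P) = 0,
i.e. ax + by + cz = a·x₀ + b·y₀ + c·z₀.
d = (-1)·6 + (-1)·(-3) + (-4)·(-4)
  = -6 + 3 + 16
  = 13
Equation: -x - y - 4z = 13

-x - y - 4z = 13


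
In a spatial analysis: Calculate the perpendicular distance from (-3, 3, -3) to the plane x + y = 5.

distance = |a·x₀ + b·y₀ + c·z₀ - d| / √(a² + b² + c²)
  = |1·(-3) + 1·3 + 0·(-3) - 5| / √(1² + 1² + 0²)
  = |-3 + 3 + 0 - 5| / √(1 + 1 + 0)
  = |-5| / √2
  = 5 / 1.414
  ≈ 3.536

3.536


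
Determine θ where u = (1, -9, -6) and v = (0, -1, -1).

u·v = 1·0 + (-9)·(-1) + (-6)·(-1) = 0 + 9 + 6 = 15
|u| = √(1² + (-9)² + (-6)²) = √118 ≈ 10.86
|v| = √(0² + (-1)² + (-1)²) = √2 ≈ 1.414
cos θ = (u·v)/(|u||v|) = 15/(10.86·1.414) ≈ 0.9764
θ = arccos(0.9764) ≈ 12.47°

12.47°


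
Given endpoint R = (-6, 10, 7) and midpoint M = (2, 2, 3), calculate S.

S = 2M - R
  = (2·2 - (-6), 2·2 - 10, 2·3 - 7)
  = (4 + 6, 4 - 10, 6 - 7)
  = (10, -6, -1)

(10, -6, -1)


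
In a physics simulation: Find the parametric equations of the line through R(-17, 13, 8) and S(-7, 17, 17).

Direction vector d = S - R = (-7 + 17, 17 - 13, 17 - 8) = (10, 4, 9)
Parametric form r = R + t·d:
x = -17 + 10t, y = 13 + 4t, z = 8 + 9t

x = -17 + 10t, y = 13 + 4t, z = 8 + 9t


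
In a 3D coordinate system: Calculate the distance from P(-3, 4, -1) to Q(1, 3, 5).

d = √[(x₂-x₁)² + (y₂-y₁)² + (z₂-z₁)²]
  = √[4² + (-1)² + 6²]
  = √[16 + 1 + 36]
  = √53
  ≈ 7.28

7.28


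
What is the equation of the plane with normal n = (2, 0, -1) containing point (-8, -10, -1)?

The plane through P with normal n = (a, b, c) satisfies n·(r - P) = 0,
i.e. ax + by + cz = a·x₀ + b·y₀ + c·z₀.
d = 2·(-8) + 0·(-10) + (-1)·(-1)
  = -16 + 0 + 1
  = -15
Equation: 2x - z = -15

2x - z = -15


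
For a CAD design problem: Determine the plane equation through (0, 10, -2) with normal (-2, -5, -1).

The plane through P with normal n = (a, b, c) satisfies n·(r - P) = 0,
i.e. ax + by + cz = a·x₀ + b·y₀ + c·z₀.
d = (-2)·0 + (-5)·10 + (-1)·(-2)
  = 0 - 50 + 2
  = -48
Equation: -2x - 5y - z = -48

-2x - 5y - z = -48


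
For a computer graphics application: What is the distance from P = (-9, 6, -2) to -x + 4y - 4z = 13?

distance = |a·x₀ + b·y₀ + c·z₀ - d| / √(a² + b² + c²)
  = |(-1)·(-9) + 4·6 + (-4)·(-2) - 13| / √((-1)² + 4² + (-4)²)
  = |9 + 24 + 8 - 13| / √(1 + 16 + 16)
  = |28| / √33
  = 28 / 5.745
  ≈ 4.874

4.874


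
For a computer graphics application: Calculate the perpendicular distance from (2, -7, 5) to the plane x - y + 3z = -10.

distance = |a·x₀ + b·y₀ + c·z₀ - d| / √(a² + b² + c²)
  = |1·2 + (-1)·(-7) + 3·5 - (-10)| / √(1² + (-1)² + 3²)
  = |2 + 7 + 15 + 10| / √(1 + 1 + 9)
  = |34| / √11
  = 34 / 3.317
  ≈ 10.25

10.25


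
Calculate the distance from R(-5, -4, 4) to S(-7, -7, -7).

d = √[(x₂-x₁)² + (y₂-y₁)² + (z₂-z₁)²]
  = √[(-2)² + (-3)² + (-11)²]
  = √[4 + 9 + 121]
  = √134
  ≈ 11.58

11.58


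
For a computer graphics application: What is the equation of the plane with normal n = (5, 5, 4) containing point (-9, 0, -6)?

The plane through P with normal n = (a, b, c) satisfies n·(r - P) = 0,
i.e. ax + by + cz = a·x₀ + b·y₀ + c·z₀.
d = 5·(-9) + 5·0 + 4·(-6)
  = -45 + 0 - 24
  = -69
Equation: 5x + 5y + 4z = -69

5x + 5y + 4z = -69


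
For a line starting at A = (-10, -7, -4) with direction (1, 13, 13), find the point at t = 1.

P(t) = A + t·d
  = (-10 + 1·1, -7 + 13·1, -4 + 13·1)
  = (-10 + 1, -7 + 13, -4 + 13)
  = (-9, 6, 9)

(-9, 6, 9)


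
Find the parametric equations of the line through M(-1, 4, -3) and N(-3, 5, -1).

Direction vector d = N - M = (-3 + 1, 5 - 4, -1 + 3) = (-2, 1, 2)
Parametric form r = M + t·d:
x = -1 - 2t, y = 4 + t, z = -3 + 2t

x = -1 - 2t, y = 4 + t, z = -3 + 2t


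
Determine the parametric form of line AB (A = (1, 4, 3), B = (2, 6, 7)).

Direction vector d = B - A = (2 - 1, 6 - 4, 7 - 3) = (1, 2, 4)
Parametric form r = A + t·d:
x = 1 + t, y = 4 + 2t, z = 3 + 4t

x = 1 + t, y = 4 + 2t, z = 3 + 4t


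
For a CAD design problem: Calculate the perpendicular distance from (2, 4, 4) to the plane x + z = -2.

distance = |a·x₀ + b·y₀ + c·z₀ - d| / √(a² + b² + c²)
  = |1·2 + 0·4 + 1·4 - (-2)| / √(1² + 0² + 1²)
  = |2 + 0 + 4 + 2| / √(1 + 0 + 1)
  = |8| / √2
  = 8 / 1.414
  ≈ 5.657

5.657


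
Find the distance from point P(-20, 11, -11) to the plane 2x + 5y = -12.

distance = |a·x₀ + b·y₀ + c·z₀ - d| / √(a² + b² + c²)
  = |2·(-20) + 5·11 + 0·(-11) - (-12)| / √(2² + 5² + 0²)
  = |-40 + 55 + 0 + 12| / √(4 + 25 + 0)
  = |27| / √29
  = 27 / 5.385
  ≈ 5.014

5.014


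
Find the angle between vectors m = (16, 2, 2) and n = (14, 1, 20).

m·n = 16·14 + 2·1 + 2·20 = 224 + 2 + 40 = 266
|m| = √(16² + 2² + 2²) = √264 ≈ 16.25
|n| = √(14² + 1² + 20²) = √597 ≈ 24.43
cos θ = (m·n)/(|m||n|) = 266/(16.25·24.43) ≈ 0.67
θ = arccos(0.67) ≈ 47.93°

47.93°


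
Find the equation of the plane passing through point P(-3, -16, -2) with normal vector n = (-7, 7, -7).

The plane through P with normal n = (a, b, c) satisfies n·(r - P) = 0,
i.e. ax + by + cz = a·x₀ + b·y₀ + c·z₀.
d = (-7)·(-3) + 7·(-16) + (-7)·(-2)
  = 21 - 112 + 14
  = -77
Equation: -7x + 7y - 7z = -77

-7x + 7y - 7z = -77


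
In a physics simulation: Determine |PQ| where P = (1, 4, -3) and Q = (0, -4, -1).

d = √[(x₂-x₁)² + (y₂-y₁)² + (z₂-z₁)²]
  = √[(-1)² + (-8)² + 2²]
  = √[1 + 64 + 4]
  = √69
  ≈ 8.307

8.307


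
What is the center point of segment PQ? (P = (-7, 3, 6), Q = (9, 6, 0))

M = ((x₁+x₂)/2, (y₁+y₂)/2, (z₁+z₂)/2)
  = ((-7 + 9)/2, (3 + 6)/2, (6 + 0)/2)
  = (2/2, 9/2, 6/2)
  = (1, 4.5, 3)

(1, 4.5, 3)


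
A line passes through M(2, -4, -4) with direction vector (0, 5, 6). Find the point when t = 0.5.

P(t) = M + t·d
  = (2 + 0·0.5, -4 + 5·0.5, -4 + 6·0.5)
  = (2 + 0, -4 + 2.5, -4 + 3)
  = (2, -1.5, -1)

(2, -1.5, -1)


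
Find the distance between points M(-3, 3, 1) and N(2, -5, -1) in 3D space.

d = √[(x₂-x₁)² + (y₂-y₁)² + (z₂-z₁)²]
  = √[5² + (-8)² + (-2)²]
  = √[25 + 64 + 4]
  = √93
  ≈ 9.644

9.644


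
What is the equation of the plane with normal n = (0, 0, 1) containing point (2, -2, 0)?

The plane through P with normal n = (a, b, c) satisfies n·(r - P) = 0,
i.e. ax + by + cz = a·x₀ + b·y₀ + c·z₀.
d = 0·2 + 0·(-2) + 1·0
  = 0 + 0 + 0
  = 0
Equation: z = 0

z = 0


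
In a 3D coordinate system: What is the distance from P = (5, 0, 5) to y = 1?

distance = |a·x₀ + b·y₀ + c·z₀ - d| / √(a² + b² + c²)
  = |0·5 + 1·0 + 0·5 - 1| / √(0² + 1² + 0²)
  = |0 + 0 + 0 - 1| / √(0 + 1 + 0)
  = |-1| / √1
  = 1 / 1
  ≈ 1

1


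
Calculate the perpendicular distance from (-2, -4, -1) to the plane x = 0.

distance = |a·x₀ + b·y₀ + c·z₀ - d| / √(a² + b² + c²)
  = |1·(-2) + 0·(-4) + 0·(-1) - 0| / √(1² + 0² + 0²)
  = |-2 + 0 + 0 + 0| / √(1 + 0 + 0)
  = |-2| / √1
  = 2 / 1
  ≈ 2

2


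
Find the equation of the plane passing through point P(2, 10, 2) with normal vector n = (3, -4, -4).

The plane through P with normal n = (a, b, c) satisfies n·(r - P) = 0,
i.e. ax + by + cz = a·x₀ + b·y₀ + c·z₀.
d = 3·2 + (-4)·10 + (-4)·2
  = 6 - 40 - 8
  = -42
Equation: 3x - 4y - 4z = -42

3x - 4y - 4z = -42


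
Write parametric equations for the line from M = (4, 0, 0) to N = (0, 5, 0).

Direction vector d = N - M = (0 - 4, 5 + 0, 0 + 0) = (-4, 5, 0)
Parametric form r = M + t·d:
x = 4 - 4t, y = 0 + 5t, z = 0

x = 4 - 4t, y = 0 + 5t, z = 0


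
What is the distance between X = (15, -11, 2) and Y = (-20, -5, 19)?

d = √[(x₂-x₁)² + (y₂-y₁)² + (z₂-z₁)²]
  = √[(-35)² + 6² + 17²]
  = √[1225 + 36 + 289]
  = √1550
  ≈ 39.37

39.37


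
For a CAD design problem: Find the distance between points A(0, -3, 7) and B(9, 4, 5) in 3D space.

d = √[(x₂-x₁)² + (y₂-y₁)² + (z₂-z₁)²]
  = √[9² + 7² + (-2)²]
  = √[81 + 49 + 4]
  = √134
  ≈ 11.58

11.58


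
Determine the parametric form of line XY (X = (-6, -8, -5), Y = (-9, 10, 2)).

Direction vector d = Y - X = (-9 + 6, 10 + 8, 2 + 5) = (-3, 18, 7)
Parametric form r = X + t·d:
x = -6 - 3t, y = -8 + 18t, z = -5 + 7t

x = -6 - 3t, y = -8 + 18t, z = -5 + 7t


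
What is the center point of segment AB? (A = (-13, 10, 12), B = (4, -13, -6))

M = ((x₁+x₂)/2, (y₁+y₂)/2, (z₁+z₂)/2)
  = ((-13 + 4)/2, (10 - 13)/2, (12 - 6)/2)
  = (-9/2, -3/2, 6/2)
  = (-4.5, -1.5, 3)

(-4.5, -1.5, 3)


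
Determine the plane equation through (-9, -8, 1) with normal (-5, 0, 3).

The plane through P with normal n = (a, b, c) satisfies n·(r - P) = 0,
i.e. ax + by + cz = a·x₀ + b·y₀ + c·z₀.
d = (-5)·(-9) + 0·(-8) + 3·1
  = 45 + 0 + 3
  = 48
Equation: -5x + 3z = 48

-5x + 3z = 48


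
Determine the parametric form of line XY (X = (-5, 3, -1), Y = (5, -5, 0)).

Direction vector d = Y - X = (5 + 5, -5 - 3, 0 + 1) = (10, -8, 1)
Parametric form r = X + t·d:
x = -5 + 10t, y = 3 - 8t, z = -1 + t

x = -5 + 10t, y = 3 - 8t, z = -1 + t


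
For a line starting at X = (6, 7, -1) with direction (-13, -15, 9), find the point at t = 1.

P(t) = X + t·d
  = (6 + (-13)·1, 7 + (-15)·1, -1 + 9·1)
  = (6 - 13, 7 - 15, -1 + 9)
  = (-7, -8, 8)

(-7, -8, 8)


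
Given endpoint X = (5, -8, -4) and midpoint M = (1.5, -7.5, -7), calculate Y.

Y = 2M - X
  = (2·1.5 - 5, 2·(-7.5) - (-8), 2·(-7) - (-4))
  = (3 - 5, -15 + 8, -14 + 4)
  = (-2, -7, -10)

(-2, -7, -10)


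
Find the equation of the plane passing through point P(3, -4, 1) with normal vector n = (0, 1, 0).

The plane through P with normal n = (a, b, c) satisfies n·(r - P) = 0,
i.e. ax + by + cz = a·x₀ + b·y₀ + c·z₀.
d = 0·3 + 1·(-4) + 0·1
  = 0 - 4 + 0
  = -4
Equation: y = -4

y = -4


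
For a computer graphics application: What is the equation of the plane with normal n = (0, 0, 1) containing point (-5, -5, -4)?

The plane through P with normal n = (a, b, c) satisfies n·(r - P) = 0,
i.e. ax + by + cz = a·x₀ + b·y₀ + c·z₀.
d = 0·(-5) + 0·(-5) + 1·(-4)
  = 0 + 0 - 4
  = -4
Equation: z = -4

z = -4


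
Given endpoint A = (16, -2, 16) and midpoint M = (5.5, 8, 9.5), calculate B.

B = 2M - A
  = (2·5.5 - 16, 2·8 - (-2), 2·9.5 - 16)
  = (11 - 16, 16 + 2, 19 - 16)
  = (-5, 18, 3)

(-5, 18, 3)


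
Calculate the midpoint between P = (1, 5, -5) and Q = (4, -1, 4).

M = ((x₁+x₂)/2, (y₁+y₂)/2, (z₁+z₂)/2)
  = ((1 + 4)/2, (5 - 1)/2, (-5 + 4)/2)
  = (5/2, 4/2, -1/2)
  = (2.5, 2, -0.5)

(2.5, 2, -0.5)


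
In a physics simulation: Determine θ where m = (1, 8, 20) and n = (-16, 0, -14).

m·n = 1·(-16) + 8·0 + 20·(-14) = -16 + 0 - 280 = -296
|m| = √(1² + 8² + 20²) = √465 ≈ 21.56
|n| = √((-16)² + 0² + (-14)²) = √452 ≈ 21.26
cos θ = (m·n)/(|m||n|) = -296/(21.56·21.26) ≈ -0.6456
θ = arccos(-0.6456) ≈ 130.2°

130.2°


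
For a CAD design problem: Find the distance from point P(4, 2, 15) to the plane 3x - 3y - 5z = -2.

distance = |a·x₀ + b·y₀ + c·z₀ - d| / √(a² + b² + c²)
  = |3·4 + (-3)·2 + (-5)·15 - (-2)| / √(3² + (-3)² + (-5)²)
  = |12 - 6 - 75 + 2| / √(9 + 9 + 25)
  = |-67| / √43
  = 67 / 6.557
  ≈ 10.22

10.22


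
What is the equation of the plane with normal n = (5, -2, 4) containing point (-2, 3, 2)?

The plane through P with normal n = (a, b, c) satisfies n·(r - P) = 0,
i.e. ax + by + cz = a·x₀ + b·y₀ + c·z₀.
d = 5·(-2) + (-2)·3 + 4·2
  = -10 - 6 + 8
  = -8
Equation: 5x - 2y + 4z = -8

5x - 2y + 4z = -8


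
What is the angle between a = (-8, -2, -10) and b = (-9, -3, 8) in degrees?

a·b = (-8)·(-9) + (-2)·(-3) + (-10)·8 = 72 + 6 - 80 = -2
|a| = √((-8)² + (-2)² + (-10)²) = √168 ≈ 12.96
|b| = √((-9)² + (-3)² + 8²) = √154 ≈ 12.41
cos θ = (a·b)/(|a||b|) = -2/(12.96·12.41) ≈ -0.01243
θ = arccos(-0.01243) ≈ 90.71°

90.71°


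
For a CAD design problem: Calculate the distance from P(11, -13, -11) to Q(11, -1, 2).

d = √[(x₂-x₁)² + (y₂-y₁)² + (z₂-z₁)²]
  = √[0² + 12² + 13²]
  = √[0 + 144 + 169]
  = √313
  ≈ 17.69

17.69


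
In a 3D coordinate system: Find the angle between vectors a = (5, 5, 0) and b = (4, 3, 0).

a·b = 5·4 + 5·3 + 0·0 = 20 + 15 + 0 = 35
|a| = √(5² + 5² + 0²) = √50 ≈ 7.071
|b| = √(4² + 3² + 0²) = √25 ≈ 5
cos θ = (a·b)/(|a||b|) = 35/(7.071·5) ≈ 0.9899
θ = arccos(0.9899) ≈ 8.13°

8.13°


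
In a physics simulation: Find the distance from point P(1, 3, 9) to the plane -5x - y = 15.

distance = |a·x₀ + b·y₀ + c·z₀ - d| / √(a² + b² + c²)
  = |(-5)·1 + (-1)·3 + 0·9 - 15| / √((-5)² + (-1)² + 0²)
  = |-5 - 3 + 0 - 15| / √(25 + 1 + 0)
  = |-23| / √26
  = 23 / 5.099
  ≈ 4.511

4.511


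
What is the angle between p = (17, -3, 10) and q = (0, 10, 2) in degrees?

p·q = 17·0 + (-3)·10 + 10·2 = 0 - 30 + 20 = -10
|p| = √(17² + (-3)² + 10²) = √398 ≈ 19.95
|q| = √(0² + 10² + 2²) = √104 ≈ 10.2
cos θ = (p·q)/(|p||q|) = -10/(19.95·10.2) ≈ -0.04915
θ = arccos(-0.04915) ≈ 92.82°

92.82°


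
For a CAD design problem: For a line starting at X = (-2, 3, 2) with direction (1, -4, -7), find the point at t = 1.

P(t) = X + t·d
  = (-2 + 1·1, 3 + (-4)·1, 2 + (-7)·1)
  = (-2 + 1, 3 - 4, 2 - 7)
  = (-1, -1, -5)

(-1, -1, -5)


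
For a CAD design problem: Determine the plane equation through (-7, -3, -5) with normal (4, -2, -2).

The plane through P with normal n = (a, b, c) satisfies n·(r - P) = 0,
i.e. ax + by + cz = a·x₀ + b·y₀ + c·z₀.
d = 4·(-7) + (-2)·(-3) + (-2)·(-5)
  = -28 + 6 + 10
  = -12
Equation: 4x - 2y - 2z = -12

4x - 2y - 2z = -12


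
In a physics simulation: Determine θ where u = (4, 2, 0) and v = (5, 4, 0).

u·v = 4·5 + 2·4 + 0·0 = 20 + 8 + 0 = 28
|u| = √(4² + 2² + 0²) = √20 ≈ 4.472
|v| = √(5² + 4² + 0²) = √41 ≈ 6.403
cos θ = (u·v)/(|u||v|) = 28/(4.472·6.403) ≈ 0.9778
θ = arccos(0.9778) ≈ 12.09°

12.09°


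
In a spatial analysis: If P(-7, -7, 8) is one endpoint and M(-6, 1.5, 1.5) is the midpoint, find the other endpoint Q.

Q = 2M - P
  = (2·(-6) - (-7), 2·1.5 - (-7), 2·1.5 - 8)
  = (-12 + 7, 3 + 7, 3 - 8)
  = (-5, 10, -5)

(-5, 10, -5)


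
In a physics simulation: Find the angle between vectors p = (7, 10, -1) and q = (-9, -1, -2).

p·q = 7·(-9) + 10·(-1) + (-1)·(-2) = -63 - 10 + 2 = -71
|p| = √(7² + 10² + (-1)²) = √150 ≈ 12.25
|q| = √((-9)² + (-1)² + (-2)²) = √86 ≈ 9.274
cos θ = (p·q)/(|p||q|) = -71/(12.25·9.274) ≈ -0.6251
θ = arccos(-0.6251) ≈ 128.7°

128.7°


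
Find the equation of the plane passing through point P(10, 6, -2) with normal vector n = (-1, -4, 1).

The plane through P with normal n = (a, b, c) satisfies n·(r - P) = 0,
i.e. ax + by + cz = a·x₀ + b·y₀ + c·z₀.
d = (-1)·10 + (-4)·6 + 1·(-2)
  = -10 - 24 - 2
  = -36
Equation: -x - 4y + z = -36

-x - 4y + z = -36


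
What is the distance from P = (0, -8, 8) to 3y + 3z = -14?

distance = |a·x₀ + b·y₀ + c·z₀ - d| / √(a² + b² + c²)
  = |0·0 + 3·(-8) + 3·8 - (-14)| / √(0² + 3² + 3²)
  = |0 - 24 + 24 + 14| / √(0 + 9 + 9)
  = |14| / √18
  = 14 / 4.243
  ≈ 3.3

3.3


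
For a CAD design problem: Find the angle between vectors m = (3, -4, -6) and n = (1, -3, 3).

m·n = 3·1 + (-4)·(-3) + (-6)·3 = 3 + 12 - 18 = -3
|m| = √(3² + (-4)² + (-6)²) = √61 ≈ 7.81
|n| = √(1² + (-3)² + 3²) = √19 ≈ 4.359
cos θ = (m·n)/(|m||n|) = -3/(7.81·4.359) ≈ -0.08812
θ = arccos(-0.08812) ≈ 95.06°

95.06°


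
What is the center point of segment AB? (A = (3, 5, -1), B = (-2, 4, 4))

M = ((x₁+x₂)/2, (y₁+y₂)/2, (z₁+z₂)/2)
  = ((3 - 2)/2, (5 + 4)/2, (-1 + 4)/2)
  = (1/2, 9/2, 3/2)
  = (0.5, 4.5, 1.5)

(0.5, 4.5, 1.5)


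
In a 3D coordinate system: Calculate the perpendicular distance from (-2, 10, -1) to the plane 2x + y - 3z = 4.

distance = |a·x₀ + b·y₀ + c·z₀ - d| / √(a² + b² + c²)
  = |2·(-2) + 1·10 + (-3)·(-1) - 4| / √(2² + 1² + (-3)²)
  = |-4 + 10 + 3 - 4| / √(4 + 1 + 9)
  = |5| / √14
  = 5 / 3.742
  ≈ 1.336

1.336


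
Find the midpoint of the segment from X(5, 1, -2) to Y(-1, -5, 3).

M = ((x₁+x₂)/2, (y₁+y₂)/2, (z₁+z₂)/2)
  = ((5 - 1)/2, (1 - 5)/2, (-2 + 3)/2)
  = (4/2, -4/2, 1/2)
  = (2, -2, 0.5)

(2, -2, 0.5)


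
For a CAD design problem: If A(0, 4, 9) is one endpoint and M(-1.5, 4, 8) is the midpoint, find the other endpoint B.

B = 2M - A
  = (2·(-1.5) - 0, 2·4 - 4, 2·8 - 9)
  = (-3 + 0, 8 - 4, 16 - 9)
  = (-3, 4, 7)

(-3, 4, 7)


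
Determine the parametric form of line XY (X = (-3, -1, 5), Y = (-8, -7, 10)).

Direction vector d = Y - X = (-8 + 3, -7 + 1, 10 - 5) = (-5, -6, 5)
Parametric form r = X + t·d:
x = -3 - 5t, y = -1 - 6t, z = 5 + 5t

x = -3 - 5t, y = -1 - 6t, z = 5 + 5t


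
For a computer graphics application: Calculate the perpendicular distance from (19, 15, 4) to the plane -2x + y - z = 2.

distance = |a·x₀ + b·y₀ + c·z₀ - d| / √(a² + b² + c²)
  = |(-2)·19 + 1·15 + (-1)·4 - 2| / √((-2)² + 1² + (-1)²)
  = |-38 + 15 - 4 - 2| / √(4 + 1 + 1)
  = |-29| / √6
  = 29 / 2.449
  ≈ 11.84

11.84


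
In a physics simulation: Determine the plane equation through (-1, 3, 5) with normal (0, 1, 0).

The plane through P with normal n = (a, b, c) satisfies n·(r - P) = 0,
i.e. ax + by + cz = a·x₀ + b·y₀ + c·z₀.
d = 0·(-1) + 1·3 + 0·5
  = 0 + 3 + 0
  = 3
Equation: y = 3

y = 3


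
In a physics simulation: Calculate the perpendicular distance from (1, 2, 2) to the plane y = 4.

distance = |a·x₀ + b·y₀ + c·z₀ - d| / √(a² + b² + c²)
  = |0·1 + 1·2 + 0·2 - 4| / √(0² + 1² + 0²)
  = |0 + 2 + 0 - 4| / √(0 + 1 + 0)
  = |-2| / √1
  = 2 / 1
  ≈ 2

2


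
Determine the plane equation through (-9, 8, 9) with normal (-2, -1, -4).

The plane through P with normal n = (a, b, c) satisfies n·(r - P) = 0,
i.e. ax + by + cz = a·x₀ + b·y₀ + c·z₀.
d = (-2)·(-9) + (-1)·8 + (-4)·9
  = 18 - 8 - 36
  = -26
Equation: -2x - y - 4z = -26

-2x - y - 4z = -26


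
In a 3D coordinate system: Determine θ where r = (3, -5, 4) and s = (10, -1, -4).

r·s = 3·10 + (-5)·(-1) + 4·(-4) = 30 + 5 - 16 = 19
|r| = √(3² + (-5)² + 4²) = √50 ≈ 7.071
|s| = √(10² + (-1)² + (-4)²) = √117 ≈ 10.82
cos θ = (r·s)/(|r||s|) = 19/(7.071·10.82) ≈ 0.2484
θ = arccos(0.2484) ≈ 75.62°

75.62°


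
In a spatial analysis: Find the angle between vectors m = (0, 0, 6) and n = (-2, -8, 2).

m·n = 0·(-2) + 0·(-8) + 6·2 = 0 + 0 + 12 = 12
|m| = √(0² + 0² + 6²) = √36 ≈ 6
|n| = √((-2)² + (-8)² + 2²) = √72 ≈ 8.485
cos θ = (m·n)/(|m||n|) = 12/(6·8.485) ≈ 0.2357
θ = arccos(0.2357) ≈ 76.37°

76.37°


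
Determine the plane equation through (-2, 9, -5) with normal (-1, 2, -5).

The plane through P with normal n = (a, b, c) satisfies n·(r - P) = 0,
i.e. ax + by + cz = a·x₀ + b·y₀ + c·z₀.
d = (-1)·(-2) + 2·9 + (-5)·(-5)
  = 2 + 18 + 25
  = 45
Equation: -x + 2y - 5z = 45

-x + 2y - 5z = 45


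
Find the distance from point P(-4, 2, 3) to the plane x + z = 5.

distance = |a·x₀ + b·y₀ + c·z₀ - d| / √(a² + b² + c²)
  = |1·(-4) + 0·2 + 1·3 - 5| / √(1² + 0² + 1²)
  = |-4 + 0 + 3 - 5| / √(1 + 0 + 1)
  = |-6| / √2
  = 6 / 1.414
  ≈ 4.243

4.243


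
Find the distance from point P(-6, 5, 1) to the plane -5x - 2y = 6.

distance = |a·x₀ + b·y₀ + c·z₀ - d| / √(a² + b² + c²)
  = |(-5)·(-6) + (-2)·5 + 0·1 - 6| / √((-5)² + (-2)² + 0²)
  = |30 - 10 + 0 - 6| / √(25 + 4 + 0)
  = |14| / √29
  = 14 / 5.385
  ≈ 2.6

2.6


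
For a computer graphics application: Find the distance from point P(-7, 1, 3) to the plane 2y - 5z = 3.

distance = |a·x₀ + b·y₀ + c·z₀ - d| / √(a² + b² + c²)
  = |0·(-7) + 2·1 + (-5)·3 - 3| / √(0² + 2² + (-5)²)
  = |0 + 2 - 15 - 3| / √(0 + 4 + 25)
  = |-16| / √29
  = 16 / 5.385
  ≈ 2.971

2.971


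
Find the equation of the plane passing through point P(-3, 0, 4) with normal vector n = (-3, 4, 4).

The plane through P with normal n = (a, b, c) satisfies n·(r - P) = 0,
i.e. ax + by + cz = a·x₀ + b·y₀ + c·z₀.
d = (-3)·(-3) + 4·0 + 4·4
  = 9 + 0 + 16
  = 25
Equation: -3x + 4y + 4z = 25

-3x + 4y + 4z = 25


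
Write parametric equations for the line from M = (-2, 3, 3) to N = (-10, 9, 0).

Direction vector d = N - M = (-10 + 2, 9 - 3, 0 - 3) = (-8, 6, -3)
Parametric form r = M + t·d:
x = -2 - 8t, y = 3 + 6t, z = 3 - 3t

x = -2 - 8t, y = 3 + 6t, z = 3 - 3t


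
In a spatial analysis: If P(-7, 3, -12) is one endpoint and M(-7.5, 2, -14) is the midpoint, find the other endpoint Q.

Q = 2M - P
  = (2·(-7.5) - (-7), 2·2 - 3, 2·(-14) - (-12))
  = (-15 + 7, 4 - 3, -28 + 12)
  = (-8, 1, -16)

(-8, 1, -16)


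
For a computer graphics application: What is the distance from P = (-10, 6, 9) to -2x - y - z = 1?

distance = |a·x₀ + b·y₀ + c·z₀ - d| / √(a² + b² + c²)
  = |(-2)·(-10) + (-1)·6 + (-1)·9 - 1| / √((-2)² + (-1)² + (-1)²)
  = |20 - 6 - 9 - 1| / √(4 + 1 + 1)
  = |4| / √6
  = 4 / 2.449
  ≈ 1.633

1.633


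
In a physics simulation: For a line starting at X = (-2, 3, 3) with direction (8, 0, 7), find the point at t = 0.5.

P(t) = X + t·d
  = (-2 + 8·0.5, 3 + 0·0.5, 3 + 7·0.5)
  = (-2 + 4, 3 + 0, 3 + 3.5)
  = (2, 3, 6.5)

(2, 3, 6.5)


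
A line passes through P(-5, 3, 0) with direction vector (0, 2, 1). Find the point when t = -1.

P(t) = P + t·d
  = (-5 + 0·(-1), 3 + 2·(-1), 0 + 1·(-1))
  = (-5 + 0, 3 - 2, 0 - 1)
  = (-5, 1, -1)

(-5, 1, -1)


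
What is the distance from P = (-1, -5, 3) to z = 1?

distance = |a·x₀ + b·y₀ + c·z₀ - d| / √(a² + b² + c²)
  = |0·(-1) + 0·(-5) + 1·3 - 1| / √(0² + 0² + 1²)
  = |0 + 0 + 3 - 1| / √(0 + 0 + 1)
  = |2| / √1
  = 2 / 1
  ≈ 2

2
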